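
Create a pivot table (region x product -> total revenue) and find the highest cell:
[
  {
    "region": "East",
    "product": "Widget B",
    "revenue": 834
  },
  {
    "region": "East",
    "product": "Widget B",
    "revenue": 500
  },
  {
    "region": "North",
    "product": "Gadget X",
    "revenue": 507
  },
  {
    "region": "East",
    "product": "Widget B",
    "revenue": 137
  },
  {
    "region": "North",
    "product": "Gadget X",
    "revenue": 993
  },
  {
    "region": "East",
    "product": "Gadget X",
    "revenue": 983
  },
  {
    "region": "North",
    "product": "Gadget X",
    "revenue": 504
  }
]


Pivot: region (rows) x product (columns) -> total revenue

     Gadget X      Widget B    
East           983          1471  
North         2004             0  

Highest: North / Gadget X = $2004

North / Gadget X = $2004


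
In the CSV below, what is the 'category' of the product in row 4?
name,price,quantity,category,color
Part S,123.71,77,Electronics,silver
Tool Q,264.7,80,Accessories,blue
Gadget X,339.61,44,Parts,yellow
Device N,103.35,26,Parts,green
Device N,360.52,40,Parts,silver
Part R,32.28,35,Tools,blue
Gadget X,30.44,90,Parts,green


Query: Row 4 ('Device N'), column 'category'
Value: Parts

Parts


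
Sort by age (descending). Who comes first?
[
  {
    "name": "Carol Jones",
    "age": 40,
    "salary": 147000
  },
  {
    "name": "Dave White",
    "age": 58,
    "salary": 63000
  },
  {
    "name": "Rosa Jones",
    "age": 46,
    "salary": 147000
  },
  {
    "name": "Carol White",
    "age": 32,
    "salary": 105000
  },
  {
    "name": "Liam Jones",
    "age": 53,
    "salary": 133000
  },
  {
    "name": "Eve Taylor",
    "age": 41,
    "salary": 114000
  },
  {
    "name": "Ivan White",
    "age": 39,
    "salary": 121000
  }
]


Sort by: age (descending)

Sorted order:
  1. Dave White (age = 58)
  2. Liam Jones (age = 53)
  3. Rosa Jones (age = 46)
  4. Eve Taylor (age = 41)
  5. Carol Jones (age = 40)
  6. Ivan White (age = 39)
  7. Carol White (age = 32)

First: Dave White

Dave White


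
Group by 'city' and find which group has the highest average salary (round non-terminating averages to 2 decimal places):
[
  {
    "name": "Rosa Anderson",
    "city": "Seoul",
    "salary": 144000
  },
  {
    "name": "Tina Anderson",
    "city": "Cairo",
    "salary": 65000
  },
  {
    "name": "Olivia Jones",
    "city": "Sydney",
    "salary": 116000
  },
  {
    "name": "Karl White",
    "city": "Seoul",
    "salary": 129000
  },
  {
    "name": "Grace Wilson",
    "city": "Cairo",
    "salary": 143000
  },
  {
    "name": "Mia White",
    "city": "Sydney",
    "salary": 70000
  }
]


Group by: city

Groups:
  Cairo: 2 people, avg salary = 208000/2 = $104000
  Seoul: 2 people, avg salary = 273000/2 = $136500
  Sydney: 2 people, avg salary = 186000/2 = $93000

Highest average salary: Seoul ($136500)

Seoul ($136500)


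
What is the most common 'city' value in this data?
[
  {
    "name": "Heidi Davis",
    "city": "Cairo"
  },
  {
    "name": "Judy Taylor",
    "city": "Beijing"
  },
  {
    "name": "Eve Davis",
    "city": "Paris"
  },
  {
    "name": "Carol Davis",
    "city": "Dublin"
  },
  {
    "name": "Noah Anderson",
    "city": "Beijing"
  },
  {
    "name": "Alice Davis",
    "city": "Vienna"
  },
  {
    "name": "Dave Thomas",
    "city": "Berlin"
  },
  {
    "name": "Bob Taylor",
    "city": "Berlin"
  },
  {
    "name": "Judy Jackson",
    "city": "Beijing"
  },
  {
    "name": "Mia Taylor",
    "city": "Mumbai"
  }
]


Counting 'city' values across 10 records:

  Beijing: 3 ###
  Berlin: 2 ##
  Cairo: 1 #
  Paris: 1 #
  Dublin: 1 #
  Vienna: 1 #
  Mumbai: 1 #

Most common: Beijing (3 times)

Beijing (3 times)


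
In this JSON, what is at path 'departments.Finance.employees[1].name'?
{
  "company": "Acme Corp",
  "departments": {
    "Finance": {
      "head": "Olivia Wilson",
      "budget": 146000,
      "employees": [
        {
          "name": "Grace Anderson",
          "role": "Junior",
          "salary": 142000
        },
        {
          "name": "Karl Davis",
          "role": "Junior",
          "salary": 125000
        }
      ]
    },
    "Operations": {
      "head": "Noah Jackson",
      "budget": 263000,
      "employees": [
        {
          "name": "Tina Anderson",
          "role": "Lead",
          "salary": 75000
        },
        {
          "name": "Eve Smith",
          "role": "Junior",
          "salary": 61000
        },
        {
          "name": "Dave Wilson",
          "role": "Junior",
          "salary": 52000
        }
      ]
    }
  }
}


Path: departments.Finance.employees[1].name

Navigate:
  -> departments
  -> Finance
  -> employees[1].name = 'Karl Davis'

Karl Davis


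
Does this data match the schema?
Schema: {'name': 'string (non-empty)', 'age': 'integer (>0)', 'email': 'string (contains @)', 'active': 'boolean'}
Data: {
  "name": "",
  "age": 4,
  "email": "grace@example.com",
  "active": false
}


Validating each field against schema:
  name: FAIL ("" is an empty string)
  age: OK (positive integer)
  email: OK (string with @)
  active: OK (boolean)

Result: INVALID (1 error: name)

INVALID (1 error: name)


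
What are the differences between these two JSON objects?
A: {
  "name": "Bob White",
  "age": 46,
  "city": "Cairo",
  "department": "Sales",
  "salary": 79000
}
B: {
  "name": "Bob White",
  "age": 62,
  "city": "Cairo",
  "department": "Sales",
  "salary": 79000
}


Comparing each field (in key order):
  name: same
  age: DIFFERENT
  city: same
  department: same
  salary: same
Differences:
  age: 46 -> 62

1 field(s) changed

1 change: age


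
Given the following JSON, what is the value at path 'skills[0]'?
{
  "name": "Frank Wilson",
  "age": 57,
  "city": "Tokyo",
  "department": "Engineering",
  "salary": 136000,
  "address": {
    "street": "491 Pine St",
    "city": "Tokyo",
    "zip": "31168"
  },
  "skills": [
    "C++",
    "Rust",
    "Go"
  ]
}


Query: skills[0]
Path: skills -> first element
Value: C++

C++


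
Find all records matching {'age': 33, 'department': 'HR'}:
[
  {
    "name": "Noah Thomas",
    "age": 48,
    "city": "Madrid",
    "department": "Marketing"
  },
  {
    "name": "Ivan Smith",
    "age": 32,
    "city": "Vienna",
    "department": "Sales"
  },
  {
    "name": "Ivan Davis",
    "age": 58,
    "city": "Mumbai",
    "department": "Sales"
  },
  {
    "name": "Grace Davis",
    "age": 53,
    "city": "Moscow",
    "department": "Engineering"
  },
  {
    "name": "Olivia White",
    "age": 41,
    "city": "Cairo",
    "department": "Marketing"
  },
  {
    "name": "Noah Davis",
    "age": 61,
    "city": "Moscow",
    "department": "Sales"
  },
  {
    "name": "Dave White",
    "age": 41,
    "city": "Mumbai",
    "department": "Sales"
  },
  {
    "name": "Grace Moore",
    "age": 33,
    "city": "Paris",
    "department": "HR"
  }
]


Search criteria: {'age': 33, 'department': 'HR'}

Checking 8 records:
  Noah Thomas: {age: 48, department: Marketing}
  Ivan Smith: {age: 32, department: Sales}
  Ivan Davis: {age: 58, department: Sales}
  Grace Davis: {age: 53, department: Engineering}
  Olivia White: {age: 41, department: Marketing}
  Noah Davis: {age: 61, department: Sales}
  Dave White: {age: 41, department: Sales}
  Grace Moore: {age: 33, department: HR} <-- MATCH

Matches: ["Grace Moore"]

["Grace Moore"]


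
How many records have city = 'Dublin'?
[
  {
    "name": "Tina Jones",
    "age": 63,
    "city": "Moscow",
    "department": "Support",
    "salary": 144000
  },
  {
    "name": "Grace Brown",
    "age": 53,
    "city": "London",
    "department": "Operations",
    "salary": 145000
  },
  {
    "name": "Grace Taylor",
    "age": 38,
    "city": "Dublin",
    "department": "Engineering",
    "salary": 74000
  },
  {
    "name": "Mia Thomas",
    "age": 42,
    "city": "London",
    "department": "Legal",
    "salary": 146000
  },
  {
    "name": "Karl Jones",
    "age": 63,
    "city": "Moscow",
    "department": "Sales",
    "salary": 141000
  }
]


Data: 5 records
Condition: city = 'Dublin'

Checking each record:
  Tina Jones: Moscow
  Grace Brown: London
  Grace Taylor: Dublin MATCH
  Mia Thomas: London
  Karl Jones: Moscow

Count: 1

1


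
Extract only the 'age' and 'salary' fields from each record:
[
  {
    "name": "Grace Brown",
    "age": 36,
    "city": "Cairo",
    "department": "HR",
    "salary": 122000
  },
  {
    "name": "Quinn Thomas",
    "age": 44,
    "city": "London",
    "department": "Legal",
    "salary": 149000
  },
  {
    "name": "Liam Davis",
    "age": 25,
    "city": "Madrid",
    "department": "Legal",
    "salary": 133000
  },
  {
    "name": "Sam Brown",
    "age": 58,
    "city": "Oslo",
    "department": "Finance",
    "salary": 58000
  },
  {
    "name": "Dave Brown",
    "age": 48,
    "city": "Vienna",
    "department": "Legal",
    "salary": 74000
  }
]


Original: 5 records with fields: name, age, city, department, salary
Keep: ['age', 'salary']
Drop: ['name', 'city', 'department']
Result: 5 records, 2 fields each

[
  {
    "age": 36,
    "salary": 122000
  },
  {
    "age": 44,
    "salary": 149000
  },
  {
    "age": 25,
    "salary": 133000
  },
  {
    "age": 58,
    "salary": 58000
  },
  {
    "age": 48,
    "salary": 74000
  }
]


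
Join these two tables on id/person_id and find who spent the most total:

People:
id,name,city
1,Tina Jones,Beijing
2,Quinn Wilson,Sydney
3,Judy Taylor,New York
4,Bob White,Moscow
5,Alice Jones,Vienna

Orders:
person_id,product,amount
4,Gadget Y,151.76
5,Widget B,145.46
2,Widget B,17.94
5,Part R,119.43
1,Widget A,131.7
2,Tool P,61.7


Join on: people.id = orders.person_id

Joined rows:
  Bob White (Moscow) bought Gadget Y for $151.76
  Alice Jones (Vienna) bought Widget B for $145.46
  Quinn Wilson (Sydney) bought Widget B for $17.94
  Alice Jones (Vienna) bought Part R for $119.43
  Tina Jones (Beijing) bought Widget A for $131.7
  Quinn Wilson (Sydney) bought Tool P for $61.7

Total per person:
  Alice Jones: $264.89
  Bob White: $151.76
  Tina Jones: $131.70
  Quinn Wilson: $79.64

Top spender: Alice Jones ($264.89)

Alice Jones ($264.89)


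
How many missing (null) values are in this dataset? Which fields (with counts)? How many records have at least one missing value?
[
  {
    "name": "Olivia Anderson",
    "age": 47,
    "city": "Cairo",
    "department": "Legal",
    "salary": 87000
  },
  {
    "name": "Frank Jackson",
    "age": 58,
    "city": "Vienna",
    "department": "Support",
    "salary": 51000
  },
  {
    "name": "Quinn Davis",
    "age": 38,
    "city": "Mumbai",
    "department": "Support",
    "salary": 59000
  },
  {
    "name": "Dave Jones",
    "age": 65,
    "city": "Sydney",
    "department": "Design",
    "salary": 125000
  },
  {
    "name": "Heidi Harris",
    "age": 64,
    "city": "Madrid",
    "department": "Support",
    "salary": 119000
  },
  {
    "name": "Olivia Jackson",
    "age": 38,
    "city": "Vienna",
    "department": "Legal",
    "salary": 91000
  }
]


Checking for missing (null) values in 6 records:

  Olivia Anderson: complete
  Frank Jackson: complete
  Quinn Davis: complete
  Dave Jones: complete
  Heidi Harris: complete
  Olivia Jackson: complete

Per field:
  name: 0 missing
  age: 0 missing
  city: 0 missing
  department: 0 missing
  salary: 0 missing

Total missing values: 0
Records with any missing: 0

0 missing values (none); 0 incomplete records


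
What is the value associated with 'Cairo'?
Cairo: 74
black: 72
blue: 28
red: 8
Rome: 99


Looking up key 'Cairo'
Value: 74

74


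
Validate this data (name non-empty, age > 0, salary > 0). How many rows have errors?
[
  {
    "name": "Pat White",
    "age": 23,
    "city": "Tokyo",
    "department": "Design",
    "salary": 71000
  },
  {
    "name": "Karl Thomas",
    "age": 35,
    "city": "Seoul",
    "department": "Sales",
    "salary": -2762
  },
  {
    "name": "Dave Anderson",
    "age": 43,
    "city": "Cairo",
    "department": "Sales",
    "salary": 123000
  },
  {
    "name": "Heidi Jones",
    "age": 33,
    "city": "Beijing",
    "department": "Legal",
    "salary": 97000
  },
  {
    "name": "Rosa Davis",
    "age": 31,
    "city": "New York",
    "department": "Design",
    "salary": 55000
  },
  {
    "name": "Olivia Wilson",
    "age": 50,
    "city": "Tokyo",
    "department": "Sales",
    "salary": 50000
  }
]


Validating 6 records:
Rules: name non-empty, age > 0, salary > 0

  Row 1 (Pat White): OK
  Row 2 (Karl Thomas): negative salary: -2762
  Row 3 (Dave Anderson): OK
  Row 4 (Heidi Jones): OK
  Row 5 (Rosa Davis): OK
  Row 6 (Olivia Wilson): OK

Total errors: 1

1 errors


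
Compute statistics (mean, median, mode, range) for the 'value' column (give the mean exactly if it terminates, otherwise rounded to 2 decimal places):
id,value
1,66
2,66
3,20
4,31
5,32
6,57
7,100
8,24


Data: [66, 66, 20, 31, 32, 57, 100, 24]
Count: 8
Sum: 396
Mean: 396/8 = 49.5
Sorted: [20, 24, 31, 32, 57, 66, 66, 100]
Median: 44.5
Mode: 66 (2 times)
Range: 100 - 20 = 80
Min: 20, Max: 100

mean=49.5, median=44.5, mode=66, range=80


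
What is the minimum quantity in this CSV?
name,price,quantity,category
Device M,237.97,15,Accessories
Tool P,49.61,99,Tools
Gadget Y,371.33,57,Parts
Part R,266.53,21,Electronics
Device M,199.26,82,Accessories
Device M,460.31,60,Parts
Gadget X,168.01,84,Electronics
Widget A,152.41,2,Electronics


Computing minimum quantity:
Values: [15, 99, 57, 21, 82, 60, 84, 2]
Min = 2

2


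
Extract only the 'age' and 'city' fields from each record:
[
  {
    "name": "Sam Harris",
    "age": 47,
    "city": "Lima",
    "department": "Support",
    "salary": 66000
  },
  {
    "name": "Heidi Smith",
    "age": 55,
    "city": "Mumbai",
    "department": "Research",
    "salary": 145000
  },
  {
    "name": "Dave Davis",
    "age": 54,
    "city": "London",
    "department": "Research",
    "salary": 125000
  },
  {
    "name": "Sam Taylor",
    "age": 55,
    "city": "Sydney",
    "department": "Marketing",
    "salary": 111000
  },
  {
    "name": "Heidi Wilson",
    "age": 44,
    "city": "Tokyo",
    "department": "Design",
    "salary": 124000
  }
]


Original: 5 records with fields: name, age, city, department, salary
Keep: ['age', 'city']
Drop: ['name', 'department', 'salary']
Result: 5 records, 2 fields each

[
  {
    "age": 47,
    "city": "Lima"
  },
  {
    "age": 55,
    "city": "Mumbai"
  },
  {
    "age": 54,
    "city": "London"
  },
  {
    "age": 55,
    "city": "Sydney"
  },
  {
    "age": 44,
    "city": "Tokyo"
  }
]


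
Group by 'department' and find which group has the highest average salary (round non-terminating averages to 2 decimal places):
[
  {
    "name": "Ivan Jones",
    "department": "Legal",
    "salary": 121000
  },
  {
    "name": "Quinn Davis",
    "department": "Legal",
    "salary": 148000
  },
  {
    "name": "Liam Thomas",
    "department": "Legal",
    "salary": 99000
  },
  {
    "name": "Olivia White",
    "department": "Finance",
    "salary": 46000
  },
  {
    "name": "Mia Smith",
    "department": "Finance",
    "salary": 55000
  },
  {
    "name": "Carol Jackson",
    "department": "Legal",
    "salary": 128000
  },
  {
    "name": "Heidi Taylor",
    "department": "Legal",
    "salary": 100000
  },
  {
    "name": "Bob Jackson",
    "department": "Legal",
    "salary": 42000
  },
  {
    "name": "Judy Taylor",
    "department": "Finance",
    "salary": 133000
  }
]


Group by: department

Groups:
  Finance: 3 people, avg salary = 234000/3 = $78000
  Legal: 6 people, avg salary = 638000/6 ≈ $106333.33

Highest average salary: Legal (≈$106333.33)

Legal (≈$106333.33)


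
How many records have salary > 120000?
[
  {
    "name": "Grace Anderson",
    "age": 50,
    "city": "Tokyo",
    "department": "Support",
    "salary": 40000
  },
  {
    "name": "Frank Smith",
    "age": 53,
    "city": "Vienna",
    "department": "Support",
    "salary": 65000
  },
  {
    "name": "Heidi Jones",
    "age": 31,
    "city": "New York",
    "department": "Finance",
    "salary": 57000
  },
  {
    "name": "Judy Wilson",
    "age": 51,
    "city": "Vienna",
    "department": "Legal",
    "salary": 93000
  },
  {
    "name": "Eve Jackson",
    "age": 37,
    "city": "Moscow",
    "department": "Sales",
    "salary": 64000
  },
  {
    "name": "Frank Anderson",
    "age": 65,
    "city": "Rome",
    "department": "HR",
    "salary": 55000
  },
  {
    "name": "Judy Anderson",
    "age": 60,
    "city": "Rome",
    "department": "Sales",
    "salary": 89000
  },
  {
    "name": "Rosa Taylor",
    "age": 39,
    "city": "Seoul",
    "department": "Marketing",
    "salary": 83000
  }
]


Data: 8 records
Condition: salary > 120000

Checking each record:
  Grace Anderson: 40000
  Frank Smith: 65000
  Heidi Jones: 57000
  Judy Wilson: 93000
  Eve Jackson: 64000
  Frank Anderson: 55000
  Judy Anderson: 89000
  Rosa Taylor: 83000

Count: 0

0


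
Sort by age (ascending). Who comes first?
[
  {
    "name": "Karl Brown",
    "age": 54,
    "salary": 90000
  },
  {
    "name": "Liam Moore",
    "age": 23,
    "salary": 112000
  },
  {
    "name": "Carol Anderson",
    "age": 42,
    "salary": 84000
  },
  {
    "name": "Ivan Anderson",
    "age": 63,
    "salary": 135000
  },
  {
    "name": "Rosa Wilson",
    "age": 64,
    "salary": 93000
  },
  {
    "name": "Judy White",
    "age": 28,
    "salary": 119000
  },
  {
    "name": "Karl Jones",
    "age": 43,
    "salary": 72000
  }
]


Sort by: age (ascending)

Sorted order:
  1. Liam Moore (age = 23)
  2. Judy White (age = 28)
  3. Carol Anderson (age = 42)
  4. Karl Jones (age = 43)
  5. Karl Brown (age = 54)
  6. Ivan Anderson (age = 63)
  7. Rosa Wilson (age = 64)

First: Liam Moore

Liam Moore


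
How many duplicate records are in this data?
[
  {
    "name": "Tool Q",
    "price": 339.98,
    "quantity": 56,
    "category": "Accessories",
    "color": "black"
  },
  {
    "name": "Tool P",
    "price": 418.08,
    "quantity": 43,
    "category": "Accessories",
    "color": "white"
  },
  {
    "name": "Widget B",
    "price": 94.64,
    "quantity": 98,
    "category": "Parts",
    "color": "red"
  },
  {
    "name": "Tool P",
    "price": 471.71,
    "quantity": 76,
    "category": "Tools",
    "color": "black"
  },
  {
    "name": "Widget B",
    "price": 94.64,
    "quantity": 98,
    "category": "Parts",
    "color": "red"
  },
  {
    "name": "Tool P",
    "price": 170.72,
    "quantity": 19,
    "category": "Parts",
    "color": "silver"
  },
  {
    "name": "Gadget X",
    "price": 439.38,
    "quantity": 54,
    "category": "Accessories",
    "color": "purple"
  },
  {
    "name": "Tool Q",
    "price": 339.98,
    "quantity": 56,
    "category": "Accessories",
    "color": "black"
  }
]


Checking 8 records for duplicates:

  Row 1: Tool Q ($339.98, qty 56)
  Row 2: Tool P ($418.08, qty 43)
  Row 3: Widget B ($94.64, qty 98)
  Row 4: Tool P ($471.71, qty 76)
  Row 5: Widget B ($94.64, qty 98) <-- DUPLICATE
  Row 6: Tool P ($170.72, qty 19)
  Row 7: Gadget X ($439.38, qty 54)
  Row 8: Tool Q ($339.98, qty 56) <-- DUPLICATE

Duplicates found: 2
Unique records: 6

2 duplicates, 6 unique


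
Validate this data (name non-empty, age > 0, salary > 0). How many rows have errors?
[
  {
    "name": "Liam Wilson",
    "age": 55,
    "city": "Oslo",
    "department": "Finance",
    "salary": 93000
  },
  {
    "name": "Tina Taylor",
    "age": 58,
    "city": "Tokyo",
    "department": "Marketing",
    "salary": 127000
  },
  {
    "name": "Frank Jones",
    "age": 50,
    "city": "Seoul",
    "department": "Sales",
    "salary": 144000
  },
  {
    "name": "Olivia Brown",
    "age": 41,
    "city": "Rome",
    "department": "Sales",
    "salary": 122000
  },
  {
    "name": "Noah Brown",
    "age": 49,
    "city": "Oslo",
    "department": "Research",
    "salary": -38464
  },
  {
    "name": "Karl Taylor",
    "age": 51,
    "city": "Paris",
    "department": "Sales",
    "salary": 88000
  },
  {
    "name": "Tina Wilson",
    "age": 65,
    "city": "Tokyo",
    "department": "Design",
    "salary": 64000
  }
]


Validating 7 records:
Rules: name non-empty, age > 0, salary > 0

  Row 1 (Liam Wilson): OK
  Row 2 (Tina Taylor): OK
  Row 3 (Frank Jones): OK
  Row 4 (Olivia Brown): OK
  Row 5 (Noah Brown): negative salary: -38464
  Row 6 (Karl Taylor): OK
  Row 7 (Tina Wilson): OK

Total errors: 1

1 errors


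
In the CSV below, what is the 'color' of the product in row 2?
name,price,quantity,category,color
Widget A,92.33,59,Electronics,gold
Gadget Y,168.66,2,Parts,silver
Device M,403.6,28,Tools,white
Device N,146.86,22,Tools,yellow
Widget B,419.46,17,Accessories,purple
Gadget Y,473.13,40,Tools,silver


Query: Row 2 ('Gadget Y'), column 'color'
Value: silver

silver


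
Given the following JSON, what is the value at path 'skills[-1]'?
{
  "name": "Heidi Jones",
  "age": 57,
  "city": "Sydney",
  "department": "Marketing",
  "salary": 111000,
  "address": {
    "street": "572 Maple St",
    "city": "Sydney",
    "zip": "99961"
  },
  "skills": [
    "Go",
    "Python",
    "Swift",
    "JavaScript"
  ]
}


Query: skills[-1]
Path: skills -> last element
Value: JavaScript

JavaScript


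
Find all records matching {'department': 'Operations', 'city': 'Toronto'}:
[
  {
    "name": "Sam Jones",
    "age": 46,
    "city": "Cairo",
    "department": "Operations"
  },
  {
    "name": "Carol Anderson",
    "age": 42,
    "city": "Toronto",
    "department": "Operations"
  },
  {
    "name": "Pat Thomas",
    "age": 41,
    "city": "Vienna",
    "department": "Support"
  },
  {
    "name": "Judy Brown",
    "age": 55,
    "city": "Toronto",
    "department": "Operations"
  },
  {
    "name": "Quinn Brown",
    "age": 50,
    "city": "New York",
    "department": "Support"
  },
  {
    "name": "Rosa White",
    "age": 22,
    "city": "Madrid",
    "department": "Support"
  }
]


Search criteria: {'department': 'Operations', 'city': 'Toronto'}

Checking 6 records:
  Sam Jones: {department: Operations, city: Cairo}
  Carol Anderson: {department: Operations, city: Toronto} <-- MATCH
  Pat Thomas: {department: Support, city: Vienna}
  Judy Brown: {department: Operations, city: Toronto} <-- MATCH
  Quinn Brown: {department: Support, city: New York}
  Rosa White: {department: Support, city: Madrid}

Matches: ["Carol Anderson", "Judy Brown"]

["Carol Anderson", "Judy Brown"]


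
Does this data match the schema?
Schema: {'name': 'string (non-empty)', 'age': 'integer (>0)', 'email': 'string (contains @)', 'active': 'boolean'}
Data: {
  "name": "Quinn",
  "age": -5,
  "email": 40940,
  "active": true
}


Validating each field against schema:
  name: OK (non-empty string)
  age: FAIL (-5 is not > 0)
  email: FAIL (40940 is not a string)
  active: OK (boolean)

Result: INVALID (2 errors: age, email)

INVALID (2 errors: age, email)


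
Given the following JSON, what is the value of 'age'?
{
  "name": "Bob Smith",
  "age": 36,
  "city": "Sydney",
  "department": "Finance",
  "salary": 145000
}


Looking up field 'age'
Value: 36

36


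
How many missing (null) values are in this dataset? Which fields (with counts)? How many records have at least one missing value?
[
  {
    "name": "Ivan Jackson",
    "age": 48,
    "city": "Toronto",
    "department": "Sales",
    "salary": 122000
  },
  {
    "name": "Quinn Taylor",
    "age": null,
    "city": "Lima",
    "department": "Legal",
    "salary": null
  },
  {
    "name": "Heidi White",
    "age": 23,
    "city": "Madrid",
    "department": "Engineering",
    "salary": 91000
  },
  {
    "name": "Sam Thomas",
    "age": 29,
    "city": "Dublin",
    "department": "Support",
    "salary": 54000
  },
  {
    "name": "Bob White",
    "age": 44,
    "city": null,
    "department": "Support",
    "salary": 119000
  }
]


Checking for missing (null) values in 5 records:

  Ivan Jackson: complete
  Quinn Taylor: age, salary
  Heidi White: complete
  Sam Thomas: complete
  Bob White: city

Per field:
  name: 0 missing
  age: 1 missing
  city: 1 missing
  department: 0 missing
  salary: 1 missing

Total missing values: 3
Records with any missing: 2

3 missing values (age: 1, city: 1, salary: 1); 2 incomplete records


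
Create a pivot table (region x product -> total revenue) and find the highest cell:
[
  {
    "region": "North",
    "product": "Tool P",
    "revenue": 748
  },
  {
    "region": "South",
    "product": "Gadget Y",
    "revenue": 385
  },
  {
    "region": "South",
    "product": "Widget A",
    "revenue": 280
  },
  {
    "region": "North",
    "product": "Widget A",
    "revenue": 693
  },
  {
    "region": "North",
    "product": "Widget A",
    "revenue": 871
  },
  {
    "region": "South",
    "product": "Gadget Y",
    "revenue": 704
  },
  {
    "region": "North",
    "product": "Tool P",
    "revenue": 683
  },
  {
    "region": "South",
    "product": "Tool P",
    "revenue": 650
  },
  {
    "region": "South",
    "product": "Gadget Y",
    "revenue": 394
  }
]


Pivot: region (rows) x product (columns) -> total revenue

     Gadget Y      Tool P        Widget A    
North            0          1431          1564  
South         1483           650           280  

Highest: North / Widget A = $1564

North / Widget A = $1564


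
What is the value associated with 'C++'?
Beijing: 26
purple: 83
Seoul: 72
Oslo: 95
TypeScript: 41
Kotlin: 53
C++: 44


Looking up key 'C++'
Value: 44

44


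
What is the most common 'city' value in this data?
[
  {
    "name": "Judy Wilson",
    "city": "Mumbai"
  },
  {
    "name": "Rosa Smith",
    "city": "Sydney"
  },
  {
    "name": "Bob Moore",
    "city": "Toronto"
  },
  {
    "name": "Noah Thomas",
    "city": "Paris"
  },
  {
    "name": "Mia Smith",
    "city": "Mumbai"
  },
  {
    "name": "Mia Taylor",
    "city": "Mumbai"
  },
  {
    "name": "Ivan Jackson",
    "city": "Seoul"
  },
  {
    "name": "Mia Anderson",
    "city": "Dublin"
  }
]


Counting 'city' values across 8 records:

  Mumbai: 3 ###
  Sydney: 1 #
  Toronto: 1 #
  Paris: 1 #
  Seoul: 1 #
  Dublin: 1 #

Most common: Mumbai (3 times)

Mumbai (3 times)


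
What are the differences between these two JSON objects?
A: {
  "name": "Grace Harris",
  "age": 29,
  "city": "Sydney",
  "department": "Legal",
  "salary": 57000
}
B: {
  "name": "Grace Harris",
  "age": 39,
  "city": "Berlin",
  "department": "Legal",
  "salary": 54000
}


Comparing each field (in key order):
  name: same
  age: DIFFERENT
  city: DIFFERENT
  department: same
  salary: DIFFERENT
Differences:
  age: 29 -> 39
  city: Sydney -> Berlin
  salary: 57000 -> 54000

3 field(s) changed

3 changes: age, city, salary


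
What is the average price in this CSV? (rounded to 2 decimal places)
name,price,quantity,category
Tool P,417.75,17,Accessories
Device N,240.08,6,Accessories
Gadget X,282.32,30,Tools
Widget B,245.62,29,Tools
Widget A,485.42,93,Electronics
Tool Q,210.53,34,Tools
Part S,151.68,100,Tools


Computing average price:
Values: [417.75, 240.08, 282.32, 245.62, 485.42, 210.53, 151.68]
Sum = 2033.40
Count = 7
Average = 2033.40/7 ≈ 290.49 (rounded to 2 decimal places)

290.49


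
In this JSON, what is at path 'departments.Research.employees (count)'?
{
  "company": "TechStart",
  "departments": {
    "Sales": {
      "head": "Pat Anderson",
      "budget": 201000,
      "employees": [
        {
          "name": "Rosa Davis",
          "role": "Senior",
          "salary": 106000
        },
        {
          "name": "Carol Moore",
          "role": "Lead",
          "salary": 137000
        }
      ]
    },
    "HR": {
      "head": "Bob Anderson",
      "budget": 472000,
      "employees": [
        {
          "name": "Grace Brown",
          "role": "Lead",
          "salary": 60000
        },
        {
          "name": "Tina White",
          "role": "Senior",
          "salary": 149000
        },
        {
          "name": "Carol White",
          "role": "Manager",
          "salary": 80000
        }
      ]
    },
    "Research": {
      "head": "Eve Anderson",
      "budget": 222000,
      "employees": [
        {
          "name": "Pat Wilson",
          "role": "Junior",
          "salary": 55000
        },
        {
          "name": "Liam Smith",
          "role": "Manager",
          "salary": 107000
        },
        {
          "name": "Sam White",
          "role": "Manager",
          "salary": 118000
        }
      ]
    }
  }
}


Path: departments.Research.employees (count)

Navigate:
  -> departments
  -> Research
  -> employees (array, length 3)

3


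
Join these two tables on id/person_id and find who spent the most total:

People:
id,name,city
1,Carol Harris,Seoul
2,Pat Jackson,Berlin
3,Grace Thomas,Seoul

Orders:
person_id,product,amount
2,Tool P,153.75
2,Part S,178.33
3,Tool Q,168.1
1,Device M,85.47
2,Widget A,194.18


Join on: people.id = orders.person_id

Joined rows:
  Pat Jackson (Berlin) bought Tool P for $153.75
  Pat Jackson (Berlin) bought Part S for $178.33
  Grace Thomas (Seoul) bought Tool Q for $168.1
  Carol Harris (Seoul) bought Device M for $85.47
  Pat Jackson (Berlin) bought Widget A for $194.18

Total per person:
  Pat Jackson: $526.26
  Grace Thomas: $168.10
  Carol Harris: $85.47

Top spender: Pat Jackson ($526.26)

Pat Jackson ($526.26)


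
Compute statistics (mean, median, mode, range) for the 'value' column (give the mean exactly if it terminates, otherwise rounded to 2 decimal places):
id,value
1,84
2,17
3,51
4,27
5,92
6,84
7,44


Data: [84, 17, 51, 27, 92, 84, 44]
Count: 7
Sum: 399
Mean: 399/7 = 57
Sorted: [17, 27, 44, 51, 84, 84, 92]
Median: 51.0
Mode: 84 (2 times)
Range: 92 - 17 = 75
Min: 17, Max: 92

mean=57, median=51.0, mode=84, range=75


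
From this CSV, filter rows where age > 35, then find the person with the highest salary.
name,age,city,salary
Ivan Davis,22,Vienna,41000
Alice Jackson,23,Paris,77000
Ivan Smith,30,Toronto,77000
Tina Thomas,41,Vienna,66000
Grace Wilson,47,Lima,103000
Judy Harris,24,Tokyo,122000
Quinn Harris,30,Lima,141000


Filter: age > 35
Sort by: salary (descending)

Filtered records (2):
  Grace Wilson, age 47, salary $103000
  Tina Thomas, age 41, salary $66000

Highest salary: Grace Wilson ($103000)

Grace Wilson


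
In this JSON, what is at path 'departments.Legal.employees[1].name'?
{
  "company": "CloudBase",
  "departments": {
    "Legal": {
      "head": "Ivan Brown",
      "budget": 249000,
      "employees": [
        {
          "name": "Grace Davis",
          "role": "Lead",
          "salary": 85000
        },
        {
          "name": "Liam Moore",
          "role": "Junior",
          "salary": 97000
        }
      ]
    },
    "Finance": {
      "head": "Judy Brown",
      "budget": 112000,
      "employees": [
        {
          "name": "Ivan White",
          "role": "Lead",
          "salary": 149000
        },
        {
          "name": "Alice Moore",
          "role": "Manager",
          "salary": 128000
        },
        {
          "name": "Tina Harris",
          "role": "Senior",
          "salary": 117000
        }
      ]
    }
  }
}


Path: departments.Legal.employees[1].name

Navigate:
  -> departments
  -> Legal
  -> employees[1].name = 'Liam Moore'

Liam Moore


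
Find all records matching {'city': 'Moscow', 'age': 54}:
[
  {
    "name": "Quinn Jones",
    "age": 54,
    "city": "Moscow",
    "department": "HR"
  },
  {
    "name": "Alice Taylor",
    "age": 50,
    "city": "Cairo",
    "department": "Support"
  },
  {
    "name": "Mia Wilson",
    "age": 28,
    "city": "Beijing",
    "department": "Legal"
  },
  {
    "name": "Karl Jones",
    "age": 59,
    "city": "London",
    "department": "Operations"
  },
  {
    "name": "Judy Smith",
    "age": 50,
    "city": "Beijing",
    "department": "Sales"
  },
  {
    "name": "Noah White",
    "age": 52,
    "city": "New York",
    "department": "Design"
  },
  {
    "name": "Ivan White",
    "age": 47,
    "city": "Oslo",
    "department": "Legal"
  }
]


Search criteria: {'city': 'Moscow', 'age': 54}

Checking 7 records:
  Quinn Jones: {city: Moscow, age: 54} <-- MATCH
  Alice Taylor: {city: Cairo, age: 50}
  Mia Wilson: {city: Beijing, age: 28}
  Karl Jones: {city: London, age: 59}
  Judy Smith: {city: Beijing, age: 50}
  Noah White: {city: New York, age: 52}
  Ivan White: {city: Oslo, age: 47}

Matches: ["Quinn Jones"]

["Quinn Jones"]


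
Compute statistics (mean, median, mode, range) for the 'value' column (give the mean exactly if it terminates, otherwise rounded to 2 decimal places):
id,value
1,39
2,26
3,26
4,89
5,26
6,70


Data: [39, 26, 26, 89, 26, 70]
Count: 6
Sum: 276
Mean: 276/6 = 46
Sorted: [26, 26, 26, 39, 70, 89]
Median: 32.5
Mode: 26 (3 times)
Range: 89 - 26 = 63
Min: 26, Max: 89

mean=46, median=32.5, mode=26, range=63


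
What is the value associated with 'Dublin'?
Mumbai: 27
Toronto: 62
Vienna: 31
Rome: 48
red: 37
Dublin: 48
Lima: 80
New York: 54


Looking up key 'Dublin'
Value: 48

48


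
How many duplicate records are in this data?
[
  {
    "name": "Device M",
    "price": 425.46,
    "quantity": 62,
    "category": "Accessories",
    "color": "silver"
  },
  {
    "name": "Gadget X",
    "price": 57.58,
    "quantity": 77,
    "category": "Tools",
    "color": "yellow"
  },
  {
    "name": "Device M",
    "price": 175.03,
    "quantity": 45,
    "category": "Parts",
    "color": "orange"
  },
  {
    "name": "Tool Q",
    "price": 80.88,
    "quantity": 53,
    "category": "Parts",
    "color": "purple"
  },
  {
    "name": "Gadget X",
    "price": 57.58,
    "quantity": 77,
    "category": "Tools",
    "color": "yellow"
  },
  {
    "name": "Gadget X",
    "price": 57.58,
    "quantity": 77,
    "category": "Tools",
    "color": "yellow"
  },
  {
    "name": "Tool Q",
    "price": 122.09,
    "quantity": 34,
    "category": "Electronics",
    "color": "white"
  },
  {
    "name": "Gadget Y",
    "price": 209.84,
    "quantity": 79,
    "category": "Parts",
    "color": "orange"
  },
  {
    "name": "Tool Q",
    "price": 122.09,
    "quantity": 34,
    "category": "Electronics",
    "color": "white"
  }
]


Checking 9 records for duplicates:

  Row 1: Device M ($425.46, qty 62)
  Row 2: Gadget X ($57.58, qty 77)
  Row 3: Device M ($175.03, qty 45)
  Row 4: Tool Q ($80.88, qty 53)
  Row 5: Gadget X ($57.58, qty 77) <-- DUPLICATE
  Row 6: Gadget X ($57.58, qty 77) <-- DUPLICATE
  Row 7: Tool Q ($122.09, qty 34)
  Row 8: Gadget Y ($209.84, qty 79)
  Row 9: Tool Q ($122.09, qty 34) <-- DUPLICATE

Duplicates found: 3
Unique records: 6

3 duplicates, 6 unique


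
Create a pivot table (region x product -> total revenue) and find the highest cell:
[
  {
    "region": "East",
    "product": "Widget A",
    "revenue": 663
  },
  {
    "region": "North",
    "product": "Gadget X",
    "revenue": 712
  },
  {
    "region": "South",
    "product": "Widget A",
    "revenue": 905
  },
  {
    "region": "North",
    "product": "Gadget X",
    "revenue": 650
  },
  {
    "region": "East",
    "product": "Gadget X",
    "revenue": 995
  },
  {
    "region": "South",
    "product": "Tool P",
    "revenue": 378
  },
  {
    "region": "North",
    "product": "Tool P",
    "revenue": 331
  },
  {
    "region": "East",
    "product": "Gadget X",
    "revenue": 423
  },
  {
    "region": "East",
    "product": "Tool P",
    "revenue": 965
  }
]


Pivot: region (rows) x product (columns) -> total revenue

     Gadget X      Tool P        Widget A    
East          1418           965           663  
North         1362           331             0  
South            0           378           905  

Highest: East / Gadget X = $1418

East / Gadget X = $1418


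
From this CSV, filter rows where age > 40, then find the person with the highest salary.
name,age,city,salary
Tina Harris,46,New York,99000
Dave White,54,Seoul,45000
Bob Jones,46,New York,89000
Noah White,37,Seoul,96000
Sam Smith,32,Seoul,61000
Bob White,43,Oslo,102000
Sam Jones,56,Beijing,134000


Filter: age > 40
Sort by: salary (descending)

Filtered records (5):
  Sam Jones, age 56, salary $134000
  Bob White, age 43, salary $102000
  Tina Harris, age 46, salary $99000
  Bob Jones, age 46, salary $89000
  Dave White, age 54, salary $45000

Highest salary: Sam Jones ($134000)

Sam Jones


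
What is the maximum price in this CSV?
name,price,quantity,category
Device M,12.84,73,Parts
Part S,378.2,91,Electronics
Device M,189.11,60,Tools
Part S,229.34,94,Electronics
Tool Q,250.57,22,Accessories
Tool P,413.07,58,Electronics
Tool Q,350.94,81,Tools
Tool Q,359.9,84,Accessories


Computing maximum price:
Values: [12.84, 378.2, 189.11, 229.34, 250.57, 413.07, 350.94, 359.9]
Max = 413.07

413.07


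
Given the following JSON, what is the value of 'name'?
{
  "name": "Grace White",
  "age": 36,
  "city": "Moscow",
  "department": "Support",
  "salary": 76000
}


Looking up field 'name'
Value: Grace White

Grace White


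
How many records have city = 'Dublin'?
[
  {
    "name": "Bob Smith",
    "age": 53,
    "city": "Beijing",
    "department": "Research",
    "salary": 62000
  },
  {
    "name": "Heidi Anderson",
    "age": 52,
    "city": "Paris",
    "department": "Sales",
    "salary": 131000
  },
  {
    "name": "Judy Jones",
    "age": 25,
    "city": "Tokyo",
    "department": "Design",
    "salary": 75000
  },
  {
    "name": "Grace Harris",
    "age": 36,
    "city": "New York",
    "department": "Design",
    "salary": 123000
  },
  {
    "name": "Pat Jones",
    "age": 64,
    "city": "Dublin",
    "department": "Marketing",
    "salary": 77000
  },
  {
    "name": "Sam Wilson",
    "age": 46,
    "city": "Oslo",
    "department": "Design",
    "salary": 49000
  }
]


Data: 6 records
Condition: city = 'Dublin'

Checking each record:
  Bob Smith: Beijing
  Heidi Anderson: Paris
  Judy Jones: Tokyo
  Grace Harris: New York
  Pat Jones: Dublin MATCH
  Sam Wilson: Oslo

Count: 1

1


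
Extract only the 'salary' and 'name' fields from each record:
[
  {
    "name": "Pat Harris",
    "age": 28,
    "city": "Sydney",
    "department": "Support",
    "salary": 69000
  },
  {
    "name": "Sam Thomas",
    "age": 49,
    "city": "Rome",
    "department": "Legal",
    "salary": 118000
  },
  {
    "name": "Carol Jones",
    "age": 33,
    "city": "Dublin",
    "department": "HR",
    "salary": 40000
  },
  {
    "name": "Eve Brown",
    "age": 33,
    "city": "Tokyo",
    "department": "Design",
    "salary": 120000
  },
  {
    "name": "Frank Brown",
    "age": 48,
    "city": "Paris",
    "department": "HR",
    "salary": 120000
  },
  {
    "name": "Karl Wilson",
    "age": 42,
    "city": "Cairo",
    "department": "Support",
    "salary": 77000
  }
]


Original: 6 records with fields: name, age, city, department, salary
Keep: ['salary', 'name']
Drop: ['age', 'city', 'department']
Result: 6 records, 2 fields each

[
  {
    "salary": 69000,
    "name": "Pat Harris"
  },
  {
    "salary": 118000,
    "name": "Sam Thomas"
  },
  {
    "salary": 40000,
    "name": "Carol Jones"
  },
  {
    "salary": 120000,
    "name": "Eve Brown"
  },
  {
    "salary": 120000,
    "name": "Frank Brown"
  },
  {
    "salary": 77000,
    "name": "Karl Wilson"
  }
]


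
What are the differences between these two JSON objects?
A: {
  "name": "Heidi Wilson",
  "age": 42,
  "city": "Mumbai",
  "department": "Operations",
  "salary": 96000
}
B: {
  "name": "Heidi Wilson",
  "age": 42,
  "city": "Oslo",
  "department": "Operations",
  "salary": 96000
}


Comparing each field (in key order):
  name: same
  age: same
  city: DIFFERENT
  department: same
  salary: same
Differences:
  city: Mumbai -> Oslo

1 field(s) changed

1 change: city


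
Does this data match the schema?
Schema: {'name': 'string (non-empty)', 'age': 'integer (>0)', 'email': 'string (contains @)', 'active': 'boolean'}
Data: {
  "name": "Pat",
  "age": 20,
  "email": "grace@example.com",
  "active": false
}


Validating each field against schema:
  name: OK (non-empty string)
  age: OK (positive integer)
  email: OK (string with @)
  active: OK (boolean)

Result: VALID

VALID


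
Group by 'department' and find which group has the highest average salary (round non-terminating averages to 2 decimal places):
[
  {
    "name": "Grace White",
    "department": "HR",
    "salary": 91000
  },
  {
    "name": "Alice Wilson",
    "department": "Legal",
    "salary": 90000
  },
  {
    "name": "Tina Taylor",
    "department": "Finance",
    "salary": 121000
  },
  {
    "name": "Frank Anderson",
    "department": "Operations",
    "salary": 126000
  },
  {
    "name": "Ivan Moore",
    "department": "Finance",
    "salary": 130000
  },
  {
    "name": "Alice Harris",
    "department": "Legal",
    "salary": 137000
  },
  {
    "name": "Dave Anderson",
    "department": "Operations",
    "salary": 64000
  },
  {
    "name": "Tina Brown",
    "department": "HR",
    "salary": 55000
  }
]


Group by: department

Groups:
  Finance: 2 people, avg salary = 251000/2 = $125500
  HR: 2 people, avg salary = 146000/2 = $73000
  Legal: 2 people, avg salary = 227000/2 = $113500
  Operations: 2 people, avg salary = 190000/2 = $95000

Highest average salary: Finance ($125500)

Finance ($125500)
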